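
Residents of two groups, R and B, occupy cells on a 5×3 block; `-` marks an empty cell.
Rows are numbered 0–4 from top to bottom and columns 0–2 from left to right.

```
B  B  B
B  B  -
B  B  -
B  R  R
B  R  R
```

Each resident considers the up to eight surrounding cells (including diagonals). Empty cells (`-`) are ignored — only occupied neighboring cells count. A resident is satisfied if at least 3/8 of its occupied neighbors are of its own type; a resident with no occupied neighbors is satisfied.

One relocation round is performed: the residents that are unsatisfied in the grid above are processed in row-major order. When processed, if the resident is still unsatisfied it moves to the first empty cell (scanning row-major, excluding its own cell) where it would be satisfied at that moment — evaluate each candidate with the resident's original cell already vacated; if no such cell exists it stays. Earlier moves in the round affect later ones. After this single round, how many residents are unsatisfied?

Initially unsatisfied (in order): (4,0).
  (4,0) → (1,2).
Resulting grid:
B B B
B B B
B B -
B R R
- R R
All satisfied now.

0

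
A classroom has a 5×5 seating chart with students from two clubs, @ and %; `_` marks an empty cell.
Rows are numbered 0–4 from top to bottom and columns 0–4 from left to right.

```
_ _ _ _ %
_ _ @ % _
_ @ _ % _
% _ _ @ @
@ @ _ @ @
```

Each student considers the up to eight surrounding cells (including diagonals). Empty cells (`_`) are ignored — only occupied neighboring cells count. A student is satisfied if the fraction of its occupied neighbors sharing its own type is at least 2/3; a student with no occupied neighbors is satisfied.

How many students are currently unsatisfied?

(0,4)% 1/1 ok
(1,2)@ 1/3 unhappy
(1,3)% 2/3 ok
(2,1)@ 1/2 unhappy
(2,3)% 1/4 unhappy
(3,0)% 0/3 unhappy
(3,3)@ 3/4 ok
(3,4)@ 3/4 ok
(4,0)@ 1/2 unhappy
(4,1)@ 1/2 unhappy
(4,3)@ 3/3 ok
(4,4)@ 3/3 ok
Unsatisfied: (1,2), (2,1), (2,3), (3,0), (4,0), (4,1) — 6 in total.

6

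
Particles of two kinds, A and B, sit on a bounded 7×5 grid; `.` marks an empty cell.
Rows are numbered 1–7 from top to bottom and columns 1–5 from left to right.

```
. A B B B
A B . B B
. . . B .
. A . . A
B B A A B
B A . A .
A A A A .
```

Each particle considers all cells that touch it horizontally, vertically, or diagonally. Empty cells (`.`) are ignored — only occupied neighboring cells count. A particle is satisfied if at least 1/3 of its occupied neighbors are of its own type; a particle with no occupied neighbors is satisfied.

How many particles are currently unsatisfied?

Row 1: (1,2)A 1/3 ok · (1,3)B 3/4 ok · (1,4)B 4/4 ok · (1,5)B 3/3 ok
Row 2: (2,1)A 1/2 ok · (2,2)B 1/3 ok · (2,4)B 5/5 ok · (2,5)B 4/4 ok
Row 3: (3,4)B 2/3 ok
Row 4: (4,2)A 1/3 ok · (4,5)A 1/3 ok
Row 5: (5,1)B 2/4 ok · (5,2)B 2/5 ok · (5,3)A 4/5 ok · (5,4)A 3/4 ok · (5,5)B 0/3 unhappy
Row 6: (6,1)B 2/5 ok · (6,2)A 4/7 ok · (6,4)A 4/5 ok
Row 7: (7,1)A 2/3 ok · (7,2)A 3/4 ok · (7,3)A 4/4 ok · (7,4)A 2/2 ok
Unsatisfied: (5,5) — 1 in total.

1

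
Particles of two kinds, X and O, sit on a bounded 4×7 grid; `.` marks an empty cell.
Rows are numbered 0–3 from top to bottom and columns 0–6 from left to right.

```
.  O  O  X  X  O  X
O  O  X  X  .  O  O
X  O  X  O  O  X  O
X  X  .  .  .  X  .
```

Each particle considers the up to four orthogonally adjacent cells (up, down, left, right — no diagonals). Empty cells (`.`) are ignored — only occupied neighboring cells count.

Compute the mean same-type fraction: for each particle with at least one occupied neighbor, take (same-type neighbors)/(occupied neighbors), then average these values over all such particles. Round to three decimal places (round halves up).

0.527

Row 0: (0,1)O 2/2 · (0,2)O 1/3 · (0,3)X 2/3 · (0,4)X 1/2 · (0,5)O 1/3 · (0,6)X 0/2
Row 1: (1,0)O 1/2 · (1,1)O 3/4 · (1,2)X 2/4 · (1,3)X 2/3 · (1,5)O 2/3 · (1,6)O 2/3
Row 2: (2,0)X 1/3 · (2,1)O 1/4 · (2,2)X 1/3 · (2,3)O 1/3 · (2,4)O 1/2 · (2,5)X 1/4 · (2,6)O 1/2
Row 3: (3,0)X 2/2 · (3,1)X 1/2 · (3,5)X 1/1
Sum over 22 particles: 2/2 + 1/3 + 2/3 + 1/2 + 1/3 + 0/2 + 1/2 + 3/4 + 2/4 + 2/3 + 2/3 + 2/3 + 1/3 + 1/4 + 1/3 + 1/3 + 1/2 + 1/4 + 1/2 + 2/2 + 1/2 + 1/1 = 139/12; mean = 139/12 ÷ 22 = 139/264 = 0.526515… → 0.527.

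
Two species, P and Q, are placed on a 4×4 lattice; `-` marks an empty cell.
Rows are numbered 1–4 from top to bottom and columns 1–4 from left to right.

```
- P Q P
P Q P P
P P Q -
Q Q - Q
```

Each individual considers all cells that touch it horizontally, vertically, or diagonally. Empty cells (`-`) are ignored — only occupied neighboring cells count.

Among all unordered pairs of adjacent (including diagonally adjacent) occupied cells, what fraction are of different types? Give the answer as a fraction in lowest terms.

Scan each occupied cell's neighbors to the right and below (and the two forward diagonals) so each pair is counted once.
Row 1: P(1,2)–Q(1,3)≠ P(1,2)–Q(2,2)≠ P(1,2)–P(2,3)= P(1,2)–P(2,1)= Q(1,3)–P(1,4)≠ Q(1,3)–P(2,3)≠ Q(1,3)–P(2,4)≠ Q(1,3)–Q(2,2)= P(1,4)–P(2,4)= P(1,4)–P(2,3)=  → 5/10 unlike.
Row 2: P(2,1)–Q(2,2)≠ P(2,1)–P(3,1)= P(2,1)–P(3,2)= Q(2,2)–P(2,3)≠ Q(2,2)–P(3,2)≠ Q(2,2)–Q(3,3)= Q(2,2)–P(3,1)≠ P(2,3)–P(2,4)= P(2,3)–Q(3,3)≠ P(2,3)–P(3,2)= P(2,4)–Q(3,3)≠  → 6/11 unlike.
Row 3: P(3,1)–P(3,2)= P(3,1)–Q(4,1)≠ P(3,1)–Q(4,2)≠ P(3,2)–Q(3,3)≠ P(3,2)–Q(4,2)≠ P(3,2)–Q(4,1)≠ Q(3,3)–Q(4,4)= Q(3,3)–Q(4,2)=  → 5/8 unlike.
Row 4: Q(4,1)–Q(4,2)=  → 0/1 unlike.
Total adjacent occupied pairs: 30; unlike-type pairs: 16.
16/30 reduces to 8/15.

8/15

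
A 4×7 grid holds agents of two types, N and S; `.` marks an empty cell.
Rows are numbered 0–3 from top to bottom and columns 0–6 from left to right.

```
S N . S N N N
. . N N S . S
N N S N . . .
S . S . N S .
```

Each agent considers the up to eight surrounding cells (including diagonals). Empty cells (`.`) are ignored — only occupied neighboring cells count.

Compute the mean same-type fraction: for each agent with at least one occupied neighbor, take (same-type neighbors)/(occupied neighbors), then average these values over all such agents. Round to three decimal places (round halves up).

Row 0: (0,0)S 0/1 · (0,1)N 1/2 · (0,3)S 1/4 · (0,4)N 2/4 · (0,5)N 2/4 · (0,6)N 1/2
Row 1: (1,2)N 4/6 · (1,3)N 3/6 · (1,4)S 1/5 · (1,6)S 0/2
Row 2: (2,0)N 1/2 · (2,1)N 2/5 · (2,2)S 1/5 · (2,3)N 3/6
Row 3: (3,0)S 0/2 · (3,2)S 1/3 · (3,4)N 1/2 · (3,5)S 0/1
Sum over 18 agents: 0/1 + 1/2 + 1/4 + 2/4 + 2/4 + 1/2 + 4/6 + 3/6 + 1/5 + 0/2 + 1/2 + 2/5 + 1/5 + 3/6 + 0/2 + 1/3 + 1/2 + 0/1 = 121/20; mean = 121/20 ÷ 18 = 121/360 = 0.336111… → 0.336.

0.336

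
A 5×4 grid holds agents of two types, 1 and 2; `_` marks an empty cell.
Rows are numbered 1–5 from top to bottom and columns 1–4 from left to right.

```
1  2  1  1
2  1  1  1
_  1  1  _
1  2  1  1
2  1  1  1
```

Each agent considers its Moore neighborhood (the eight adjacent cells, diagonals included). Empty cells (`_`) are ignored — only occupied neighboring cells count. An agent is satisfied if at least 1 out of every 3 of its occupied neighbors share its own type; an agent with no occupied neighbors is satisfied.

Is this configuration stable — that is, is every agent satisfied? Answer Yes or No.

No

Row 1: (1,1)1 1/3 ok · (1,2)2 1/5 unhappy · (1,3)1 4/5 ok · (1,4)1 3/3 ok
Row 2: (2,1)2 1/4 unhappy · (2,2)1 5/7 ok · (2,3)1 6/7 ok · (2,4)1 4/4 ok
Row 3: (3,2)1 5/7 ok · (3,3)1 6/7 ok
Row 4: (4,1)1 2/4 ok · (4,2)2 1/7 unhappy · (4,3)1 6/7 ok · (4,4)1 4/4 ok
Row 5: (5,1)2 1/3 ok · (5,2)1 3/5 ok · (5,3)1 4/5 ok · (5,4)1 3/3 ok
For instance (1,2) has only 1/5 same-type neighbors, below 1/3.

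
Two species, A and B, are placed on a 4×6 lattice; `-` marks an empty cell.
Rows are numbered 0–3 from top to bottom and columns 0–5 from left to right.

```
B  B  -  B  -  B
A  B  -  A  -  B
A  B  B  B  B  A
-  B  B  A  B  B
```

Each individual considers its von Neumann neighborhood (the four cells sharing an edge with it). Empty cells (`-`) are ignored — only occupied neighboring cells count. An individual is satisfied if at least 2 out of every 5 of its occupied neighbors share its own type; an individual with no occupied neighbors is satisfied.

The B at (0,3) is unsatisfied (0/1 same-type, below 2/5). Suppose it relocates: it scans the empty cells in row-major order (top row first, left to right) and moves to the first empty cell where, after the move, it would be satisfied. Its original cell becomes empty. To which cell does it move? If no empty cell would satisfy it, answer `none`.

(0,2)

Vacating (0,3). Empty cells in order:
  (0,2): 1/1 same-type → satisfied — stop here.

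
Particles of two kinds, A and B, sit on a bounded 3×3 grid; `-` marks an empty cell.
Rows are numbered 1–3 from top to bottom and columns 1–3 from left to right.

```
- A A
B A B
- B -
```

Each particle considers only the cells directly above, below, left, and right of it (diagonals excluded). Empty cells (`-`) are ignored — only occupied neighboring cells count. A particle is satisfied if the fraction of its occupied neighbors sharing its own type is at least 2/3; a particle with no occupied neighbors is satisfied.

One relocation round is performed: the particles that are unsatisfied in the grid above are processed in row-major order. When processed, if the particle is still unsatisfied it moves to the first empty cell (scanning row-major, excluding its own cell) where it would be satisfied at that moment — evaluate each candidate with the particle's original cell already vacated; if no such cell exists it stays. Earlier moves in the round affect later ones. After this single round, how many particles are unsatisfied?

Initially unsatisfied (in order): (1,3), (2,1), (2,2), (2,3), (3,2).
  (1,3): no empty cell satisfies it; stays.
  (2,1) → (3,1).
  (2,2) → (1,1).
  (2,3) → (3,3).
  (3,2): now satisfied by earlier moves; stays.
Resulting grid:
A A A
- - -
B B B
All satisfied now.

0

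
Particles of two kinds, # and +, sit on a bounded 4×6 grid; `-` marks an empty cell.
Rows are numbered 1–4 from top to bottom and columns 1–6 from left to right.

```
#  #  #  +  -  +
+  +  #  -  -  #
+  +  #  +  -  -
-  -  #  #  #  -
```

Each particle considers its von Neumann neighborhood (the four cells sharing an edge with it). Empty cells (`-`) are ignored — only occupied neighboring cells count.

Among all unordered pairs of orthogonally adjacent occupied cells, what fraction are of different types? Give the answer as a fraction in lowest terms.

Scan each occupied cell's neighbors to the right and below so each pair is counted once.
Row 1: #(1,1)–#(1,2)= #(1,1)–+(2,1)≠ #(1,2)–#(1,3)= #(1,2)–+(2,2)≠ #(1,3)–+(1,4)≠ #(1,3)–#(2,3)= +(1,6)–#(2,6)≠  → 4/7 unlike.
Row 2: +(2,1)–+(2,2)= +(2,1)–+(3,1)= +(2,2)–#(2,3)≠ +(2,2)–+(3,2)= #(2,3)–#(3,3)=  → 1/5 unlike.
Row 3: +(3,1)–+(3,2)= +(3,2)–#(3,3)≠ #(3,3)–+(3,4)≠ #(3,3)–#(4,3)= +(3,4)–#(4,4)≠  → 3/5 unlike.
Row 4: #(4,3)–#(4,4)= #(4,4)–#(4,5)=  → 0/2 unlike.
Total adjacent occupied pairs: 19; unlike-type pairs: 8.
8/19 is already in lowest terms.

8/19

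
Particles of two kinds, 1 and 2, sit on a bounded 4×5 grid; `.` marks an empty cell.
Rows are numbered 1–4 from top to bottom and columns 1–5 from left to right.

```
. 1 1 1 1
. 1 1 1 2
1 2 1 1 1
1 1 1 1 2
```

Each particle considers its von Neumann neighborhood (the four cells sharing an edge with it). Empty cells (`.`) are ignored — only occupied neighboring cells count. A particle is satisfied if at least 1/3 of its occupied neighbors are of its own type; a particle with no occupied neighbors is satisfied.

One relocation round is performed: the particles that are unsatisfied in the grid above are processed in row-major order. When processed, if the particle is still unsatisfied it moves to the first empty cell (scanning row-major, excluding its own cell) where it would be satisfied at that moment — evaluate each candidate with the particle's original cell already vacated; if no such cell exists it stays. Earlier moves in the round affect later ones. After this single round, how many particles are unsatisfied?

3

Initially unsatisfied (in order): (2,5), (3,2), (4,5).
  (2,5): no empty cell satisfies it; stays.
  (3,2): no empty cell satisfies it; stays.
  (4,5): no empty cell satisfies it; stays.
Resulting grid:
. 1 1 1 1
. 1 1 1 2
1 2 1 1 1
1 1 1 1 2
Unsatisfied now: (2,5), (3,2), (4,5).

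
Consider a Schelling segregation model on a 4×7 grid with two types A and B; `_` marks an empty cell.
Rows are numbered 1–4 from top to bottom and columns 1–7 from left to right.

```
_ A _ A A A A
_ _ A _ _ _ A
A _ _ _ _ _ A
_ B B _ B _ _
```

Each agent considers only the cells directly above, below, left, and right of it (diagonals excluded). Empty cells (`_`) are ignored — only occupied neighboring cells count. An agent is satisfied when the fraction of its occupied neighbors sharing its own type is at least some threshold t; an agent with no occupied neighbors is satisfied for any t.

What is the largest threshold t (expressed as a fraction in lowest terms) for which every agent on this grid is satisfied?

Row 1: (1,2)A — no occupied neighbors · (1,4)A 1/1 · (1,5)A 2/2 · (1,6)A 2/2 · (1,7)A 2/2
Row 2: (2,3)A — no occupied neighbors · (2,7)A 2/2
Row 3: (3,1)A — no occupied neighbors · (3,7)A 1/1
Row 4: (4,2)B 1/1 · (4,3)B 1/1 · (4,5)B — no occupied neighbors
The smallest same-type fraction is 1/1 at (1,4), which reduces to 1/1. Any threshold above that leaves this agent unsatisfied.

1/1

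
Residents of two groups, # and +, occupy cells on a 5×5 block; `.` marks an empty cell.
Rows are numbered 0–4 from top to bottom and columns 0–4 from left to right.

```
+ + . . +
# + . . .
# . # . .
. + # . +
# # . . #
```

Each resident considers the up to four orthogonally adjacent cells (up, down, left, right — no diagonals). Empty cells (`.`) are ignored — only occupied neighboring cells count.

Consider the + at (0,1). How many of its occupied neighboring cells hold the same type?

Occupied neighbors of (0,1): (1,1)=+, (0,0)=+.
Same type (+): 2 of 2.

2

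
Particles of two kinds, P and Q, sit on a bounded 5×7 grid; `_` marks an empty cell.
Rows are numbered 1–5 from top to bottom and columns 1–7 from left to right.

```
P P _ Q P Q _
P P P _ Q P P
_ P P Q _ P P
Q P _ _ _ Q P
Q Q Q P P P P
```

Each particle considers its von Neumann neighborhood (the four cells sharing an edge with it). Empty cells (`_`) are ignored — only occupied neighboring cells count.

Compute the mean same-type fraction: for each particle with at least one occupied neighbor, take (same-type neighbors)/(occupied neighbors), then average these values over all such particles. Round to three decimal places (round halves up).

0.617

Row 1: (1,1)P 2/2 · (1,2)P 2/2 · (1,4)Q 0/1 · (1,5)P 0/3 · (1,6)Q 0/2
Row 2: (2,1)P 2/2 · (2,2)P 4/4 · (2,3)P 2/2 · (2,5)Q 0/2 · (2,6)P 2/4 · (2,7)P 2/2
Row 3: (3,2)P 3/3 · (3,3)P 2/3 · (3,4)Q 0/1 · (3,6)P 2/3 · (3,7)P 3/3
Row 4: (4,1)Q 1/2 · (4,2)P 1/3 · (4,6)Q 0/3 · (4,7)P 2/3
Row 5: (5,1)Q 2/2 · (5,2)Q 2/3 · (5,3)Q 1/2 · (5,4)P 1/2 · (5,5)P 2/2 · (5,6)P 2/3 · (5,7)P 2/2
Sum over 27 particles: 2/2 + 2/2 + 0/1 + 0/3 + 0/2 + 2/2 + 4/4 + 2/2 + 0/2 + 2/4 + 2/2 + 3/3 + 2/3 + 0/1 + 2/3 + 3/3 + 1/2 + 1/3 + 0/3 + 2/3 + 2/2 + 2/3 + 1/2 + 1/2 + 2/2 + 2/3 + 2/2 = 50/3; mean = 50/3 ÷ 27 = 50/81 = 0.617283… → 0.617.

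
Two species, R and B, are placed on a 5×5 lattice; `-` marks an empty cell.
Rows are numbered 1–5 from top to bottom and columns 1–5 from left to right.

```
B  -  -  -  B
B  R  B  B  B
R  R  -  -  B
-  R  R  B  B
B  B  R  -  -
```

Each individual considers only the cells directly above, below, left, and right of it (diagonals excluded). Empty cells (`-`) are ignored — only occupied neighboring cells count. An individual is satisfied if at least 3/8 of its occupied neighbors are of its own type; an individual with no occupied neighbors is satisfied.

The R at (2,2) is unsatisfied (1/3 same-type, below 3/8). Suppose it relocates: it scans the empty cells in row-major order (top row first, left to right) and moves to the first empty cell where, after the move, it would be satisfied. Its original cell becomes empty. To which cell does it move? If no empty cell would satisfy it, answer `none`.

Vacating (2,2). Empty cells in order:
  (1,2): 0/1 same-type → still unsatisfied.
  (1,3): 0/1 same-type → still unsatisfied.
  (1,4): 0/2 same-type → still unsatisfied.
  (3,3): 2/3 same-type → satisfied — stop here.

(3,3)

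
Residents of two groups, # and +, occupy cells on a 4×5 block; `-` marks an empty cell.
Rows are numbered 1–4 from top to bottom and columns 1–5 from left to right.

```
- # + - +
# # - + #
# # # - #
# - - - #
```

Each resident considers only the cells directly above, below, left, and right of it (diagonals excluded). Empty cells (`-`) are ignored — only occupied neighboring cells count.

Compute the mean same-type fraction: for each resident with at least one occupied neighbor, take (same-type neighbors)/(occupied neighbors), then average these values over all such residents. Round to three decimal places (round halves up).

(1,2)# 1/2
(1,3)+ 0/1
(1,5)+ 0/1
(2,1)# 2/2
(2,2)# 3/3
(2,4)+ 0/1
(2,5)# 1/3
(3,1)# 3/3
(3,2)# 3/3
(3,3)# 1/1
(3,5)# 2/2
(4,1)# 1/1
(4,5)# 1/1
Sum over 13 residents: 1/2 + 0/1 + 0/1 + 2/2 + 3/3 + 0/1 + 1/3 + 3/3 + 3/3 + 1/1 + 2/2 + 1/1 + 1/1 = 53/6; mean = 53/6 ÷ 13 = 53/78 = 0.679487… → 0.679.

0.679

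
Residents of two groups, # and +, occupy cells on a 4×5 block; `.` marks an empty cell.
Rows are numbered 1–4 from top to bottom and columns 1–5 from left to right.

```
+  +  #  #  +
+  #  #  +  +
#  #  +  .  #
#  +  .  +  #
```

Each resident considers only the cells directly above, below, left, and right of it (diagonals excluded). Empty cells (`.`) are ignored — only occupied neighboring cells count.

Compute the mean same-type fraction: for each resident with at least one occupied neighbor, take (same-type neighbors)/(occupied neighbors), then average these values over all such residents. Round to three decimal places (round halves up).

Row 1: (1,1)+ 2/2 · (1,2)+ 1/3 · (1,3)# 2/3 · (1,4)# 1/3 · (1,5)+ 1/2
Row 2: (2,1)+ 1/3 · (2,2)# 2/4 · (2,3)# 2/4 · (2,4)+ 1/3 · (2,5)+ 2/3
Row 3: (3,1)# 2/3 · (3,2)# 2/4 · (3,3)+ 0/2 · (3,5)# 1/2
Row 4: (4,1)# 1/2 · (4,2)+ 0/2 · (4,4)+ 0/1 · (4,5)# 1/2
Sum over 18 residents: 2/2 + 1/3 + 2/3 + 1/3 + 1/2 + 1/3 + 2/4 + 2/4 + 1/3 + 2/3 + 2/3 + 2/4 + 0/2 + 1/2 + 1/2 + 0/2 + 0/1 + 1/2 = 47/6; mean = 47/6 ÷ 18 = 47/108 = 0.435185… → 0.435.

0.435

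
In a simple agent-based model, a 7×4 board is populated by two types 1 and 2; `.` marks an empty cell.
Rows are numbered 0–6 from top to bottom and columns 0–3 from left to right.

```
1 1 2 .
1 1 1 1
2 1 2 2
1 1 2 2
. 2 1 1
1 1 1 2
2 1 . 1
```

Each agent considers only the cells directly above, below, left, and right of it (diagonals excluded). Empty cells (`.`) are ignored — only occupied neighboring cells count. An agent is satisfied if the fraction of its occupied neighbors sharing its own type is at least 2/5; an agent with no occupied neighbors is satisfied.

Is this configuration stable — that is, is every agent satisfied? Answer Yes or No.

Row 0: (0,0)1 2/2 satisfied · (0,1)1 2/3 satisfied · (0,2)2 0/2 not
Row 1: (1,0)1 2/3 satisfied · (1,1)1 4/4 satisfied · (1,2)1 2/4 satisfied · (1,3)1 1/2 satisfied
Row 2: (2,0)2 0/3 not · (2,1)1 2/4 satisfied · (2,2)2 2/4 satisfied · (2,3)2 2/3 satisfied
Row 3: (3,0)1 1/2 satisfied · (3,1)1 2/4 satisfied · (3,2)2 2/4 satisfied · (3,3)2 2/3 satisfied
Row 4: (4,1)2 0/3 not · (4,2)1 2/4 satisfied · (4,3)1 1/3 not
Row 5: (5,0)1 1/2 satisfied · (5,1)1 3/4 satisfied · (5,2)1 2/3 satisfied · (5,3)2 0/3 not
Row 6: (6,0)2 0/2 not · (6,1)1 1/2 satisfied · (6,3)1 0/1 not
For instance (0,2) has only 0/2 same-type neighbors, below 2/5.

No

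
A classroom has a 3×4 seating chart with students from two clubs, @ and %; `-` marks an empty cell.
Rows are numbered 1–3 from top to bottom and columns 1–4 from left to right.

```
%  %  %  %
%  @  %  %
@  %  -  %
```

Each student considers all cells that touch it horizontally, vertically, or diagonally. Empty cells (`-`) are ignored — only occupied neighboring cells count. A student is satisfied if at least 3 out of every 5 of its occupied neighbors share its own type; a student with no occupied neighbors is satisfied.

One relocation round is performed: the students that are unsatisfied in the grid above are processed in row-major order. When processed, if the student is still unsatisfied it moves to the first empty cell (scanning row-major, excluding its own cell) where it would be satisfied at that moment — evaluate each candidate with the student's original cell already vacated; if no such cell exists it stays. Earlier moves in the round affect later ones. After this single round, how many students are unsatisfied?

Initially unsatisfied (in order): (2,2), (3,1), (3,2).
  (2,2): no empty cell satisfies it; stays.
  (3,1): no empty cell satisfies it; stays.
  (3,2) → (3,3).
Resulting grid:
% % % %
% @ % %
@ - % %
Unsatisfied now: (2,1), (2,2), (3,1).

3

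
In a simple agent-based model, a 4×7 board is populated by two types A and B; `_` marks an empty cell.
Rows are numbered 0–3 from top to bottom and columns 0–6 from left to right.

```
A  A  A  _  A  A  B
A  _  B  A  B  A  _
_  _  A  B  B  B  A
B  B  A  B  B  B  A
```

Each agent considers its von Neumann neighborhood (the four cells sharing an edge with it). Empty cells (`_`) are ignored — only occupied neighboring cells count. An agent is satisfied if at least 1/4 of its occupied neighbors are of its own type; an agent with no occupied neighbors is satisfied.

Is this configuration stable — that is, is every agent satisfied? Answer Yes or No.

(0,0)A 2/2 ✓
(0,1)A 2/2 ✓
(0,2)A 1/2 ✓
(0,4)A 1/2 ✓
(0,5)A 2/3 ✓
(0,6)B 0/1 ✗
(1,0)A 1/1 ✓
(1,2)B 0/3 ✗
(1,3)A 0/3 ✗
(1,4)B 1/4 ✓
(1,5)A 1/3 ✓
(2,2)A 1/3 ✓
(2,3)B 2/4 ✓
(2,4)B 4/4 ✓
(2,5)B 2/4 ✓
(2,6)A 1/2 ✓
(3,0)B 1/1 ✓
(3,1)B 1/2 ✓
(3,2)A 1/3 ✓
(3,3)B 2/3 ✓
(3,4)B 3/3 ✓
(3,5)B 2/3 ✓
(3,6)A 1/2 ✓
For instance (0,6) has only 0/1 same-type neighbors, below 1/4.

No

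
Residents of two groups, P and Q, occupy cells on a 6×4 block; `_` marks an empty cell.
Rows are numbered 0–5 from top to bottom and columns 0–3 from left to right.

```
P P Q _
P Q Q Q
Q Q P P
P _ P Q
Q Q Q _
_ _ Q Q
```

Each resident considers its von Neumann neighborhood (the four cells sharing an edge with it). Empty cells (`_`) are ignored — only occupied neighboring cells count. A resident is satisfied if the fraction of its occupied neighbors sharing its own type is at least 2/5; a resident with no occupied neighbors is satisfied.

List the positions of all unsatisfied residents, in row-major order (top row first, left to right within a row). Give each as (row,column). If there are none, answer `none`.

(0,1), (1,0), (2,0), (2,3), (3,0), (3,2), (3,3)

(0,0)P 2/2 satisfied
(0,1)P 1/3 not
(0,2)Q 1/2 satisfied
(1,0)P 1/3 not
(1,1)Q 2/4 satisfied
(1,2)Q 3/4 satisfied
(1,3)Q 1/2 satisfied
(2,0)Q 1/3 not
(2,1)Q 2/3 satisfied
(2,2)P 2/4 satisfied
(2,3)P 1/3 not
(3,0)P 0/2 not
(3,2)P 1/3 not
(3,3)Q 0/2 not
(4,0)Q 1/2 satisfied
(4,1)Q 2/2 satisfied
(4,2)Q 2/3 satisfied
(5,2)Q 2/2 satisfied
(5,3)Q 1/1 satisfied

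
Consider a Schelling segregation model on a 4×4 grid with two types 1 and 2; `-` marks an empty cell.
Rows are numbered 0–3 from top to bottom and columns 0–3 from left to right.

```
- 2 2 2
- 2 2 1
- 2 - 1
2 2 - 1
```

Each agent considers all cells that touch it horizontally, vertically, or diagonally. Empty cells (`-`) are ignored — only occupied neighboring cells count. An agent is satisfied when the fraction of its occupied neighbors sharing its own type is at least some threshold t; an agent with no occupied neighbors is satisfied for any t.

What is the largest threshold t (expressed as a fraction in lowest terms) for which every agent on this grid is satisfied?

1/4

Row 0: (0,1)2 3/3 · (0,2)2 4/5 · (0,3)2 2/3
Row 1: (1,1)2 4/4 · (1,2)2 5/7 · (1,3)1 1/4
Row 2: (2,1)2 4/4 · (2,3)1 2/3
Row 3: (3,0)2 2/2 · (3,1)2 2/2 · (3,3)1 1/1
The smallest same-type fraction is 1/4 at (1,3), which reduces to 1/4. Any threshold above that leaves this agent unsatisfied.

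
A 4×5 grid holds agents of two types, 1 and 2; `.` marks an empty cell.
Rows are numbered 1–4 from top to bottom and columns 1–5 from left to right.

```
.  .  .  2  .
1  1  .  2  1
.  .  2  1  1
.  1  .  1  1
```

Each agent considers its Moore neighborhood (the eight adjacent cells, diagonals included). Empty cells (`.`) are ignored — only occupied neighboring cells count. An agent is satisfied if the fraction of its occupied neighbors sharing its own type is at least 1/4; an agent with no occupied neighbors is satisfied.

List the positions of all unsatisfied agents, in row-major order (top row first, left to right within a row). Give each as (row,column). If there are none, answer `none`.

Row 1: (1,4)2 1/2 ok
Row 2: (2,1)1 1/1 ok · (2,2)1 1/2 ok · (2,4)2 2/5 ok · (2,5)1 2/4 ok
Row 3: (3,3)2 1/5 unhappy · (3,4)1 4/6 ok · (3,5)1 4/5 ok
Row 4: (4,2)1 0/1 unhappy · (4,4)1 3/4 ok · (4,5)1 3/3 ok

(3,3), (4,2)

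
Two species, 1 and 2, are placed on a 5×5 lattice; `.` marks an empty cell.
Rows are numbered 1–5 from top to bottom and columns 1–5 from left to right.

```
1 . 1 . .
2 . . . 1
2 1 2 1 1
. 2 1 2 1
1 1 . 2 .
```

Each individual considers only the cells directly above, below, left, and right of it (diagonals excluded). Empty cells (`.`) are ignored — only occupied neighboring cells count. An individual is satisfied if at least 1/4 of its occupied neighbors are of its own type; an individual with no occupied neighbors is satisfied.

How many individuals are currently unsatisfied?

Row 1: (1,1)1 0/1 ✗ · (1,3)1 0/0 ✓
Row 2: (2,1)2 1/2 ✓ · (2,5)1 1/1 ✓
Row 3: (3,1)2 1/2 ✓ · (3,2)1 0/3 ✗ · (3,3)2 0/3 ✗ · (3,4)1 1/3 ✓ · (3,5)1 3/3 ✓
Row 4: (4,2)2 0/3 ✗ · (4,3)1 0/3 ✗ · (4,4)2 1/4 ✓ · (4,5)1 1/2 ✓
Row 5: (5,1)1 1/1 ✓ · (5,2)1 1/2 ✓ · (5,4)2 1/1 ✓
Unsatisfied: (1,1), (3,2), (3,3), (4,2), (4,3) — 5 in total.

5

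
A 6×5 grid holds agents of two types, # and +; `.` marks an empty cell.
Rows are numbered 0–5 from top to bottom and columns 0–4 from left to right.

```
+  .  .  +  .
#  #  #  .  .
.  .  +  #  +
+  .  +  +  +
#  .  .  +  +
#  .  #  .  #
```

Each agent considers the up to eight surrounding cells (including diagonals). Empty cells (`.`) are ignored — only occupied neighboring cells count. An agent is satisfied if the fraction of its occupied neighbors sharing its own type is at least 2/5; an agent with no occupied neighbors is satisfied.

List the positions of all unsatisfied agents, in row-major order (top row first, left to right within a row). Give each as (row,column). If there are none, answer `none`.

(0,0), (0,3), (2,3), (3,0), (5,2), (5,4)

(0,0)+ 0/2 not
(0,3)+ 0/1 not
(1,0)# 1/2 satisfied
(1,1)# 2/4 satisfied
(1,2)# 2/4 satisfied
(2,2)+ 2/5 satisfied
(2,3)# 1/6 not
(2,4)+ 2/3 satisfied
(3,0)+ 0/1 not
(3,2)+ 3/4 satisfied
(3,3)+ 6/7 satisfied
(3,4)+ 4/5 satisfied
(4,0)# 1/2 satisfied
(4,3)+ 4/6 satisfied
(4,4)+ 3/4 satisfied
(5,0)# 1/1 satisfied
(5,2)# 0/1 not
(5,4)# 0/2 not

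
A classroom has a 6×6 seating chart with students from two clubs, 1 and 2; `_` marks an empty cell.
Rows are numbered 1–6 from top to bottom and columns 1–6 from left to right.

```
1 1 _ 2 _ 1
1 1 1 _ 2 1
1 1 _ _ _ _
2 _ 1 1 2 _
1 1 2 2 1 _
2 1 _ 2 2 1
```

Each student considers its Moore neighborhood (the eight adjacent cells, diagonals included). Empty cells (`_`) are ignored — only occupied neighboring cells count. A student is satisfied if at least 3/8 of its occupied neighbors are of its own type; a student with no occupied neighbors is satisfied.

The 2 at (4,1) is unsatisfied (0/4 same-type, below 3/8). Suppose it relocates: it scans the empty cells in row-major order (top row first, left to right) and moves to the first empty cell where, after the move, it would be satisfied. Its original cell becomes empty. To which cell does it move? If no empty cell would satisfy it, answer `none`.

(1,5)

Vacating (4,1). Empty cells in order:
  (1,3): 1/4 same-type → still unsatisfied.
  (1,5): 2/4 same-type → satisfied — stop here.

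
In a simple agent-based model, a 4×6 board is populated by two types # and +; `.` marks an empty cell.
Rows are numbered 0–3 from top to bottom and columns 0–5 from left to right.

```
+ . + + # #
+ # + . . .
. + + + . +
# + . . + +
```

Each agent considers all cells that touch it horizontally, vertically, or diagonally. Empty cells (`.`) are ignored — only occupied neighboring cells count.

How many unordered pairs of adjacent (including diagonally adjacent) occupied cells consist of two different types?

Scan each occupied cell's neighbors to the right and below (and the two forward diagonals) so each pair is counted once.
Row 0: +(0,0)–+(1,0)= +(0,0)–#(1,1)≠ +(0,2)–+(0,3)= +(0,2)–+(1,2)= +(0,2)–#(1,1)≠ +(0,3)–#(0,4)≠ +(0,3)–+(1,2)= #(0,4)–#(0,5)=  → 3/8 unlike.
Row 1: +(1,0)–#(1,1)≠ +(1,0)–+(2,1)= #(1,1)–+(1,2)≠ #(1,1)–+(2,1)≠ #(1,1)–+(2,2)≠ +(1,2)–+(2,2)= +(1,2)–+(2,3)= +(1,2)–+(2,1)=  → 4/8 unlike.
Row 2: +(2,1)–+(2,2)= +(2,1)–+(3,1)= +(2,1)–#(3,0)≠ +(2,2)–+(2,3)= +(2,2)–+(3,1)= +(2,3)–+(3,4)= +(2,5)–+(3,5)= +(2,5)–+(3,4)=  → 1/8 unlike.
Row 3: #(3,0)–+(3,1)≠ +(3,4)–+(3,5)=  → 1/2 unlike.
Total adjacent occupied pairs: 26; unlike-type pairs: 9.

9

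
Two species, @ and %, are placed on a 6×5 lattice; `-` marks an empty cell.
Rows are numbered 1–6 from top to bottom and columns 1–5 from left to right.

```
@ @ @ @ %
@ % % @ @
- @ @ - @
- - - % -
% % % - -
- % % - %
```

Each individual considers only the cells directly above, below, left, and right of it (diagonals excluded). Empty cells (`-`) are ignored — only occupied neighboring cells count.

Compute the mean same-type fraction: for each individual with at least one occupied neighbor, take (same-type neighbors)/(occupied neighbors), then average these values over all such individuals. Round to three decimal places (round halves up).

Row 1: (1,1)@ 2/2 · (1,2)@ 2/3 · (1,3)@ 2/3 · (1,4)@ 2/3 · (1,5)% 0/2
Row 2: (2,1)@ 1/2 · (2,2)% 1/4 · (2,3)% 1/4 · (2,4)@ 2/3 · (2,5)@ 2/3
Row 3: (3,2)@ 1/2 · (3,3)@ 1/2 · (3,5)@ 1/1
Row 4: (4,4)% — no occupied neighbors
Row 5: (5,1)% 1/1 · (5,2)% 3/3 · (5,3)% 2/2
Row 6: (6,2)% 2/2 · (6,3)% 2/2 · (6,5)% — no occupied neighbors
Sum over 18 individuals: 2/2 + 2/3 + 2/3 + 2/3 + 0/2 + 1/2 + 1/4 + 1/4 + 2/3 + 2/3 + 1/2 + 1/2 + 1/1 + 1/1 + 3/3 + 2/2 + 2/2 + 2/2 = 37/3; mean = 37/3 ÷ 18 = 37/54 = 0.685185… → 0.685.

0.685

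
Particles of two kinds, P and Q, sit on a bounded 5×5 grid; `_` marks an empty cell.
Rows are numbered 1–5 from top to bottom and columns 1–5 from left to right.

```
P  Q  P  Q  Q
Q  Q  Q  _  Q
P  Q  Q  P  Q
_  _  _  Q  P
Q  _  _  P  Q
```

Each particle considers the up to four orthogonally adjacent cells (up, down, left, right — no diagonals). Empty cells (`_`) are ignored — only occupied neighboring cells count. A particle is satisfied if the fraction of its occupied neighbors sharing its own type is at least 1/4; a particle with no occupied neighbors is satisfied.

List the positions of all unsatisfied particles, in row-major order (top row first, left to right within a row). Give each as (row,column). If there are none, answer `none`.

Row 1: (1,1)P 0/2 not · (1,2)Q 1/3 satisfied · (1,3)P 0/3 not · (1,4)Q 1/2 satisfied · (1,5)Q 2/2 satisfied
Row 2: (2,1)Q 1/3 satisfied · (2,2)Q 4/4 satisfied · (2,3)Q 2/3 satisfied · (2,5)Q 2/2 satisfied
Row 3: (3,1)P 0/2 not · (3,2)Q 2/3 satisfied · (3,3)Q 2/3 satisfied · (3,4)P 0/3 not · (3,5)Q 1/3 satisfied
Row 4: (4,4)Q 0/3 not · (4,5)P 0/3 not
Row 5: (5,1)Q 0/0 satisfied · (5,4)P 0/2 not · (5,5)Q 0/2 not

(1,1), (1,3), (3,1), (3,4), (4,4), (4,5), (5,4), (5,5)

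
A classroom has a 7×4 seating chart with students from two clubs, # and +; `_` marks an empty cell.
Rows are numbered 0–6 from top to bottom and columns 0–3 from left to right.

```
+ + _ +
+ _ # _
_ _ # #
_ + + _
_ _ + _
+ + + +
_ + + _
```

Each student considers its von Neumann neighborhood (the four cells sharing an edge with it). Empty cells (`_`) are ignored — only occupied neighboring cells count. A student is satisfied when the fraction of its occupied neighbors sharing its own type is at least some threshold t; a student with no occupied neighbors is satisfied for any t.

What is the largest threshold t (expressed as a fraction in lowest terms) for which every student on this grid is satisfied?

Row 0: (0,0)+ 2/2 · (0,1)+ 1/1 · (0,3)+ — no occupied neighbors
Row 1: (1,0)+ 1/1 · (1,2)# 1/1
Row 2: (2,2)# 2/3 · (2,3)# 1/1
Row 3: (3,1)+ 1/1 · (3,2)+ 2/3
Row 4: (4,2)+ 2/2
Row 5: (5,0)+ 1/1 · (5,1)+ 3/3 · (5,2)+ 4/4 · (5,3)+ 1/1
Row 6: (6,1)+ 2/2 · (6,2)+ 2/2
The smallest same-type fraction is 2/3 at (2,2), which reduces to 2/3. Any threshold above that leaves this student unsatisfied.

2/3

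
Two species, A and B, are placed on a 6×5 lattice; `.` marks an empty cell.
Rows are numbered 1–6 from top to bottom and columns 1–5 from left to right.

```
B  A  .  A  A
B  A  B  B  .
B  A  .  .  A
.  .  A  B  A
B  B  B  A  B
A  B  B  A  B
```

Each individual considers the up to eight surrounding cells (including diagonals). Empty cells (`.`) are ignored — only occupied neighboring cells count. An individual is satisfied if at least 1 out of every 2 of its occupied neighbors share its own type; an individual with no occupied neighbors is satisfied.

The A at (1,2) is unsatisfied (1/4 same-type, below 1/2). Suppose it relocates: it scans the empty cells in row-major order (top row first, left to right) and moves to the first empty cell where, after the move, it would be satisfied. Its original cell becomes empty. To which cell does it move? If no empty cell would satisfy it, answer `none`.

Vacating (1,2). Empty cells in order:
  (1,3): 2/4 same-type → satisfied — stop here.

(1,3)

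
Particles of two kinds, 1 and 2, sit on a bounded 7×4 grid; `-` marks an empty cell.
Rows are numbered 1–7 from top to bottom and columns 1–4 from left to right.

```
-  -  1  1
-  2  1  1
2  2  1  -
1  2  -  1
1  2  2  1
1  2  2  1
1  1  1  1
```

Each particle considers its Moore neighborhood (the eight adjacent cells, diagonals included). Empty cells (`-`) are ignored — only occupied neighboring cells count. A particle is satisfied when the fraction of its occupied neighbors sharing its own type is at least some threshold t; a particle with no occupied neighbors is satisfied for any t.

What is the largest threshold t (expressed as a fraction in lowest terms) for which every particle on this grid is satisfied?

Row 1: (1,3)1 3/4 · (1,4)1 3/3
Row 2: (2,2)2 2/5 · (2,3)1 4/6 · (2,4)1 4/4
Row 3: (3,1)2 3/4 · (3,2)2 3/6 · (3,3)1 3/6
Row 4: (4,1)1 1/5 · (4,2)2 4/7 · (4,4)1 2/3
Row 5: (5,1)1 2/5 · (5,2)2 4/7 · (5,3)2 4/7 · (5,4)1 2/4
Row 6: (6,1)1 3/5 · (6,2)2 3/8 · (6,3)2 3/8 · (6,4)1 3/5
Row 7: (7,1)1 2/3 · (7,2)1 3/5 · (7,3)1 3/5 · (7,4)1 2/3
The smallest same-type fraction is 1/5 at (4,1), which reduces to 1/5. Any threshold above that leaves this particle unsatisfied.

1/5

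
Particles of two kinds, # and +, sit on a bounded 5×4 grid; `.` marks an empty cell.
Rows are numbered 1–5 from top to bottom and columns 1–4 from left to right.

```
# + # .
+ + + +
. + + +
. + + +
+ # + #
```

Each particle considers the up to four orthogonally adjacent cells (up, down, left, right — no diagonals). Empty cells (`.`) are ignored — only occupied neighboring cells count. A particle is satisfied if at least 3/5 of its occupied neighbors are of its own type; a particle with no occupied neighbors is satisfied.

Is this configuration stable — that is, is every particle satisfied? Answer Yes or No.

No

Row 1: (1,1)# 0/2 unhappy · (1,2)+ 1/3 unhappy · (1,3)# 0/2 unhappy
Row 2: (2,1)+ 1/2 unhappy · (2,2)+ 4/4 ok · (2,3)+ 3/4 ok · (2,4)+ 2/2 ok
Row 3: (3,2)+ 3/3 ok · (3,3)+ 4/4 ok · (3,4)+ 3/3 ok
Row 4: (4,2)+ 2/3 ok · (4,3)+ 4/4 ok · (4,4)+ 2/3 ok
Row 5: (5,1)+ 0/1 unhappy · (5,2)# 0/3 unhappy · (5,3)+ 1/3 unhappy · (5,4)# 0/2 unhappy
For instance (1,1) has only 0/2 same-type neighbors, below 3/5.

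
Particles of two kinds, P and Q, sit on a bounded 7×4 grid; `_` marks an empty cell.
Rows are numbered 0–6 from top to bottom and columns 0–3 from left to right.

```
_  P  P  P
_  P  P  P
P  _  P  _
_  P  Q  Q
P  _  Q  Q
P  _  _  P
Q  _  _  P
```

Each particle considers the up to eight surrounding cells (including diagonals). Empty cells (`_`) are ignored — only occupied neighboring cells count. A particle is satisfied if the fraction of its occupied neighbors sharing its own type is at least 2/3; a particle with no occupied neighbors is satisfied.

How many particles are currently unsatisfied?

6

Row 0: (0,1)P 3/3 ✓ · (0,2)P 5/5 ✓ · (0,3)P 3/3 ✓
Row 1: (1,1)P 5/5 ✓ · (1,2)P 6/6 ✓ · (1,3)P 4/4 ✓
Row 2: (2,0)P 2/2 ✓ · (2,2)P 4/6 ✓
Row 3: (3,1)P 3/5 ✗ · (3,2)Q 3/5 ✗ · (3,3)Q 3/4 ✓
Row 4: (4,0)P 2/2 ✓ · (4,2)Q 3/5 ✗ · (4,3)Q 3/4 ✓
Row 5: (5,0)P 1/2 ✗ · (5,3)P 1/3 ✗
Row 6: (6,0)Q 0/1 ✗ · (6,3)P 1/1 ✓
Unsatisfied: (3,1), (3,2), (4,2), (5,0), (5,3), (6,0) — 6 in total.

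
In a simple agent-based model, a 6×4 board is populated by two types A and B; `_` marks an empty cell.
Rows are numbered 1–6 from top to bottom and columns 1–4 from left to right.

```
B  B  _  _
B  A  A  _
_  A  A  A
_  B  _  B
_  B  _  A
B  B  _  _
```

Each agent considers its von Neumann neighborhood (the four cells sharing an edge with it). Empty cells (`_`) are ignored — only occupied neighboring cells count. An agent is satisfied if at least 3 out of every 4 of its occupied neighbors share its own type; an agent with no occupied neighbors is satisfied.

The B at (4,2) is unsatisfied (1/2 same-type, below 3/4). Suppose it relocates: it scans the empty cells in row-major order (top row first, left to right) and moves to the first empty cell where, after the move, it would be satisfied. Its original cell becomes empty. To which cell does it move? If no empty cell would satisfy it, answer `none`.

Vacating (4,2). Empty cells in order:
  (1,3): 1/2 same-type → still unsatisfied.
  (1,4): 0/0 same-type → satisfied — stop here.

(1,4)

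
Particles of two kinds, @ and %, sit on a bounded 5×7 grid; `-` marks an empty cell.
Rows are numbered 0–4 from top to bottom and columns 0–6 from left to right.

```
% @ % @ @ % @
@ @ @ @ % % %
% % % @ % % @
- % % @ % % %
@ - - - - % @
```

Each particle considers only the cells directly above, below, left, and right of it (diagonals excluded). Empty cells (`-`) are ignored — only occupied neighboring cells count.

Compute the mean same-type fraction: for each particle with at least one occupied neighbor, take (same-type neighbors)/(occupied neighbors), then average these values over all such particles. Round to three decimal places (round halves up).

0.486

(0,0)% 0/2
(0,1)@ 1/3
(0,2)% 0/3
(0,3)@ 2/3
(0,4)@ 1/3
(0,5)% 1/3
(0,6)@ 0/2
(1,0)@ 1/3
(1,1)@ 3/4
(1,2)@ 2/4
(1,3)@ 3/4
(1,4)% 2/4
(1,5)% 4/4
(1,6)% 1/3
(2,0)% 1/2
(2,1)% 3/4
(2,2)% 2/4
(2,3)@ 2/4
(2,4)% 3/4
(2,5)% 3/4
(2,6)@ 0/3
(3,1)% 2/2
(3,2)% 2/3
(3,3)@ 1/3
(3,4)% 2/3
(3,5)% 4/4
(3,6)% 1/3
(4,0)@ — no occupied neighbors
(4,5)% 1/2
(4,6)@ 0/2
Sum over 29 particles: 0/2 + 1/3 + 0/3 + 2/3 + 1/3 + 1/3 + 0/2 + 1/3 + 3/4 + 2/4 + 3/4 + 2/4 + 4/4 + 1/3 + 1/2 + 3/4 + 2/4 + 2/4 + 3/4 + 3/4 + 0/3 + 2/2 + 2/3 + 1/3 + 2/3 + 4/4 + 1/3 + 1/2 + 0/2 = 169/12; mean = 169/12 ÷ 29 = 169/348 = 0.485632… → 0.486.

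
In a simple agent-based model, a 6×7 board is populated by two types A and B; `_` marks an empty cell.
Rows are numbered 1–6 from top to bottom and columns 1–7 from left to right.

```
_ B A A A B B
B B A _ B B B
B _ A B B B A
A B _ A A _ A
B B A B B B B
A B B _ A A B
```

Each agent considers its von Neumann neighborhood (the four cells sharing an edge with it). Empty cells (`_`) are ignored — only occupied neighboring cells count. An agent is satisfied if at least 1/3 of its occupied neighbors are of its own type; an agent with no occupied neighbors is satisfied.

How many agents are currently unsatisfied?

(1,2)B 1/2 ok
(1,3)A 2/3 ok
(1,4)A 2/2 ok
(1,5)A 1/3 ok
(1,6)B 2/3 ok
(1,7)B 2/2 ok
(2,1)B 2/2 ok
(2,2)B 2/3 ok
(2,3)A 2/3 ok
(2,5)B 2/3 ok
(2,6)B 4/4 ok
(2,7)B 2/3 ok
(3,1)B 1/2 ok
(3,3)A 1/2 ok
(3,4)B 1/3 ok
(3,5)B 3/4 ok
(3,6)B 2/3 ok
(3,7)A 1/3 ok
(4,1)A 0/3 unhappy
(4,2)B 1/2 ok
(4,4)A 1/3 ok
(4,5)A 1/3 ok
(4,7)A 1/2 ok
(5,1)B 1/3 ok
(5,2)B 3/4 ok
(5,3)A 0/3 unhappy
(5,4)B 1/3 ok
(5,5)B 2/4 ok
(5,6)B 2/3 ok
(5,7)B 2/3 ok
(6,1)A 0/2 unhappy
(6,2)B 2/3 ok
(6,3)B 1/2 ok
(6,5)A 1/2 ok
(6,6)A 1/3 ok
(6,7)B 1/2 ok
Unsatisfied: (4,1), (5,3), (6,1) — 3 in total.

3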